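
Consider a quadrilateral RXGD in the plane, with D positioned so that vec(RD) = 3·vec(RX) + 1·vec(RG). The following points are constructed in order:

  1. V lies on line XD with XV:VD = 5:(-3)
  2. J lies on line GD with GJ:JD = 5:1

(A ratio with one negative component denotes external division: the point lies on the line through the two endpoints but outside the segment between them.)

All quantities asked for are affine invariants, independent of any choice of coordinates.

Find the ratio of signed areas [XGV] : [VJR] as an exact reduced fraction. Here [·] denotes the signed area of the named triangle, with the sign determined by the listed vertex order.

Choose coordinates R = (0, 0), X = (1, 0), G = (0, 1), D = (3, 1).
1. V lies on line XD with XV:VD = 5:(-3) ⇒ V = (6, 5/2)
2. J lies on line GD with GJ:JD = 5:1 ⇒ J = (5/2, 1)
2·[XGV] = -15/2, 2·[VJR] = -1/4
[XGV]:[VJR] = -15/2:-1/4 = 30

[XGV]:[VJR] = 30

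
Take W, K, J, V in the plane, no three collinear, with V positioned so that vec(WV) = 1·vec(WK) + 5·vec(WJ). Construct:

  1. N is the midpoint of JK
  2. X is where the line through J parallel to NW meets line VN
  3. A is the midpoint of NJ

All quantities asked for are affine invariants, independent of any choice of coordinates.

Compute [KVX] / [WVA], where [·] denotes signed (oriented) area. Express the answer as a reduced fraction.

Set W = (0, 0), K = (1, 0), J = (0, 1), V = (1, 5); any affine frame gives the same invariant.
1. N is the midpoint of JK ⇒ N = (1/2, 1/2)
2. X is where the line through J parallel to NW meets line VN ⇒ X = (5/8, 13/8)
3. A is the midpoint of NJ ⇒ A = (1/4, 3/4)
2·[KVX] = 15/8, 2·[WVA] = -1/2
[KVX]:[WVA] = 15/8:-1/2 = -15/4

[KVX]:[WVA] = -15/4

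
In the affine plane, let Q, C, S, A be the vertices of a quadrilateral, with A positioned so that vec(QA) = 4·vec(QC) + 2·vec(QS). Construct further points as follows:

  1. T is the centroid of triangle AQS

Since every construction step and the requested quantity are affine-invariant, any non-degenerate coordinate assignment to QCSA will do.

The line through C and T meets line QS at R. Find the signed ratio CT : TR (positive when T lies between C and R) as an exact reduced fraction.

Work in coordinates with Q = (0, 0), C = (1, 0), S = (0, 1), A = (4, 2).
1. T is the centroid of triangle AQS ⇒ T = (4/3, 1)
line CT meets QS at R = (0, -3)
T = C + t·(R−C) with t = -1/3, so CT:TR = -1/3:4/3

CT:TR = -1/4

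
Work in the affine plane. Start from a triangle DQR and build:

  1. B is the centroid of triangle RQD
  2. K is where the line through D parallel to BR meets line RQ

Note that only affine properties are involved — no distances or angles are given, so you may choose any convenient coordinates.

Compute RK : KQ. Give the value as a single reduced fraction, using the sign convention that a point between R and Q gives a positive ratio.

Set D = (0, 0), Q = (1, 0), R = (0, 1); any affine frame gives the same invariant.
1. B is the centroid of triangle RQD ⇒ B = (1/3, 1/3)
2. K is where the line through D parallel to BR meets line RQ ⇒ K = (-1, 2)
K = R + t·(Q−R) with t = -1, so RK:KQ = t:(1−t) = -1:2

RK:KQ = -1/2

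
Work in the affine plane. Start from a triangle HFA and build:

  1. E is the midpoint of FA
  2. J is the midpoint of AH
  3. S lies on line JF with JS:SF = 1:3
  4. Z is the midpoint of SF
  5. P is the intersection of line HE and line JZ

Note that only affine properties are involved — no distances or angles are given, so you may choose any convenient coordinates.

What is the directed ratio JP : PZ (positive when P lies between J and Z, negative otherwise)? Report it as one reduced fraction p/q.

JP:PZ = 8/7

Work in coordinates with H = (0, 0), F = (1, 0), A = (0, 1).
1. E is the midpoint of FA ⇒ E = (1/2, 1/2)
2. J is the midpoint of AH ⇒ J = (0, 1/2)
3. S lies on line JF with JS:SF = 1:3 ⇒ S = (1/4, 3/8)
4. Z is the midpoint of SF ⇒ Z = (5/8, 3/16)
5. P is the intersection of line HE and line JZ ⇒ P = (1/3, 1/3)
P = J + t·(Z−J) with t = 8/15, so JP:PZ = t:(1−t) = 8/15:7/15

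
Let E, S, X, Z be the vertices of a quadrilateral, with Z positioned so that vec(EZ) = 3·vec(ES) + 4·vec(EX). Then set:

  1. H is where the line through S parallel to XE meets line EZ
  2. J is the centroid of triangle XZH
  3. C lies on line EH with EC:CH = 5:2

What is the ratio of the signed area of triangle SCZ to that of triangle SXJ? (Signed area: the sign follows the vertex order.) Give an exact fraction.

[SCZ]:[SXJ] = 96/77

Set E = (0, 0), S = (1, 0), X = (0, 1), Z = (3, 4); any affine frame gives the same invariant.
1. H is where the line through S parallel to XE meets line EZ ⇒ H = (1, 4/3)
2. J is the centroid of triangle XZH ⇒ J = (4/3, 19/9)
3. C lies on line EH with EC:CH = 5:2 ⇒ C = (5/7, 20/21)
2·[SCZ] = -64/21, 2·[SXJ] = -22/9
[SCZ]:[SXJ] = -64/21:-22/9 = 96/77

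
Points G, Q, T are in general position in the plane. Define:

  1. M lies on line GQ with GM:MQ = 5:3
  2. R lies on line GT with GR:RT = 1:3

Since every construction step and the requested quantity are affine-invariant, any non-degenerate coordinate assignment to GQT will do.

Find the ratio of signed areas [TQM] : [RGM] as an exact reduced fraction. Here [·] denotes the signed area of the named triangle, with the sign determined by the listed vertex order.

Choose coordinates G = (0, 0), Q = (1, 0), T = (0, 1).
1. M lies on line GQ with GM:MQ = 5:3 ⇒ M = (5/8, 0)
2. R lies on line GT with GR:RT = 1:3 ⇒ R = (0, 1/4)
2·[TQM] = -3/8, 2·[RGM] = 5/32
[TQM]:[RGM] = -3/8:5/32 = -12/5

[TQM]:[RGM] = -12/5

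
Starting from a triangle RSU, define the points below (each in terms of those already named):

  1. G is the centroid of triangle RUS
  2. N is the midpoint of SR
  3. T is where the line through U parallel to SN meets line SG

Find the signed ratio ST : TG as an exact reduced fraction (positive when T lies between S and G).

ST:TG = -3/2

Set R = (0, 0), S = (1, 0), U = (0, 1); any affine frame gives the same invariant.
1. G is the centroid of triangle RUS ⇒ G = (1/3, 1/3)
2. N is the midpoint of SR ⇒ N = (1/2, 0)
3. T is where the line through U parallel to SN meets line SG ⇒ T = (-1, 1)
T = S + t·(G−S) with t = 3, so ST:TG = t:(1−t) = 3:-2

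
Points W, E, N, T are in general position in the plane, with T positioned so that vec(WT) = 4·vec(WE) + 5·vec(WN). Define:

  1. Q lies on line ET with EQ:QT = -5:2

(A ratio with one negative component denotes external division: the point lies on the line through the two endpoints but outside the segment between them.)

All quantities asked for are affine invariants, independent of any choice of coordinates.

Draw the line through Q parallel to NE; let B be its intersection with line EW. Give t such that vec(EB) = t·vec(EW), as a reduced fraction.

t = -40/3

Work in coordinates with W = (0, 0), E = (1, 0), N = (0, 1), T = (4, 5).
1. Q lies on line ET with EQ:QT = -5:2 ⇒ Q = (6, 25/3)
through Q parallel to NE: direction (1, -1); meets EW at B = (43/3, 0)
B = E + t·(W−E) with t = -40/3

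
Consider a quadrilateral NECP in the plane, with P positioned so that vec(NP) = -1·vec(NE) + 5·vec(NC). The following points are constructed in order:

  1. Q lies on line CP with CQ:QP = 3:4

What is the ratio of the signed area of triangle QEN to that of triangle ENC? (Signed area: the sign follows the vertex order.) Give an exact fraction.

[QEN]:[ENC] = 19/7

Assign N = (0, 0), E = (1, 0), C = (0, 1), P = (-1, 5) — the answer is frame-independent, so this choice is without loss of generality.
1. Q lies on line CP with CQ:QP = 3:4 ⇒ Q = (-3/7, 19/7)
2·[QEN] = -19/7, 2·[ENC] = -1
[QEN]:[ENC] = -19/7:-1 = 19/7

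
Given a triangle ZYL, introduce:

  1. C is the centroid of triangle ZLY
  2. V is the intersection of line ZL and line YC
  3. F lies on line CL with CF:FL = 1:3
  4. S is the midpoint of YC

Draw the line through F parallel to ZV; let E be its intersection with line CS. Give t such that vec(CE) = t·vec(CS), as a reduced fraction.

Choose coordinates Z = (0, 0), Y = (1, 0), L = (0, 1).
1. C is the centroid of triangle ZLY ⇒ C = (1/3, 1/3)
2. V is the intersection of line ZL and line YC ⇒ V = (0, 1/2)
3. F lies on line CL with CF:FL = 1:3 ⇒ F = (1/4, 1/2)
4. S is the midpoint of YC ⇒ S = (2/3, 1/6)
through F parallel to ZV: direction (0, 1/2); meets CS at E = (1/4, 3/8)
E = C + t·(S−C) with t = -1/4

t = -1/4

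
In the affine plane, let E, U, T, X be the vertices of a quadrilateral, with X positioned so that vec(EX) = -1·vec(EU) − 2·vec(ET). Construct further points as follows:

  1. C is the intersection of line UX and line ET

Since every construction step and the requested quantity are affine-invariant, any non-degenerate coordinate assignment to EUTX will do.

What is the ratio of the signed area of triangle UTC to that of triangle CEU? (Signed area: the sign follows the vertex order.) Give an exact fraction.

[UTC]:[CEU] = -2

Set E = (0, 0), U = (1, 0), T = (0, 1), X = (-1, -2); any affine frame gives the same invariant.
1. C is the intersection of line UX and line ET ⇒ C = (0, -1)
2·[UTC] = 2, 2·[CEU] = -1
[UTC]:[CEU] = 2:-1 = -2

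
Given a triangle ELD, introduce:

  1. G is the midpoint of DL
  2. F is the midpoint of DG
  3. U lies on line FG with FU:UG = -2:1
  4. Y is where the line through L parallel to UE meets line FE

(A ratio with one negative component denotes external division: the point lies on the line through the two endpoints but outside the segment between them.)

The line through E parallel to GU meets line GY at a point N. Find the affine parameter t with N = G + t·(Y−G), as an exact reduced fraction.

Work in coordinates with E = (0, 0), L = (1, 0), D = (0, 1).
1. G is the midpoint of DL ⇒ G = (1/2, 1/2)
2. F is the midpoint of DG ⇒ F = (1/4, 3/4)
3. U lies on line FG with FU:UG = -2:1 ⇒ U = (3/4, 1/4)
4. Y is where the line through L parallel to UE meets line FE ⇒ Y = (-1/8, -3/8)
through E parallel to GU: direction (1/4, -1/4); meets GY at N = (1/12, -1/12)
N = G + t·(Y−G) with t = 2/3

t = 2/3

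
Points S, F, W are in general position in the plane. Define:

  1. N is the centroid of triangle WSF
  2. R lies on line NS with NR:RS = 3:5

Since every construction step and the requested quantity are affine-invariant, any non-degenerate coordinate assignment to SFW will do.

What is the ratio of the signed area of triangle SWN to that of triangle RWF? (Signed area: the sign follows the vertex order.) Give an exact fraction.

Choose coordinates S = (0, 0), F = (1, 0), W = (0, 1).
1. N is the centroid of triangle WSF ⇒ N = (1/3, 1/3)
2. R lies on line NS with NR:RS = 3:5 ⇒ R = (5/24, 5/24)
2·[SWN] = -1/3, 2·[RWF] = -7/12
[SWN]:[RWF] = -1/3:-7/12 = 4/7

[SWN]:[RWF] = 4/7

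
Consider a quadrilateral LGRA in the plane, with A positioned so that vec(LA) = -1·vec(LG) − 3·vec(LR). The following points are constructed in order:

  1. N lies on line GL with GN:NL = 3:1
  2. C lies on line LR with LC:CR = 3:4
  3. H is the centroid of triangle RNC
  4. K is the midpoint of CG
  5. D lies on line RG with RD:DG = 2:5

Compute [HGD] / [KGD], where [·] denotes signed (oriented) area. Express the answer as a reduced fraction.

[HGD]:[KGD] = 37/24

Set L = (0, 0), G = (1, 0), R = (0, 1), A = (-1, -3); any affine frame gives the same invariant.
1. N lies on line GL with GN:NL = 3:1 ⇒ N = (1/4, 0)
2. C lies on line LR with LC:CR = 3:4 ⇒ C = (0, 3/7)
3. H is the centroid of triangle RNC ⇒ H = (1/12, 10/21)
4. K is the midpoint of CG ⇒ K = (1/2, 3/14)
5. D lies on line RG with RD:DG = 2:5 ⇒ D = (2/7, 5/7)
2·[HGD] = 185/588, 2·[KGD] = 10/49
[HGD]:[KGD] = 185/588:10/49 = 37/24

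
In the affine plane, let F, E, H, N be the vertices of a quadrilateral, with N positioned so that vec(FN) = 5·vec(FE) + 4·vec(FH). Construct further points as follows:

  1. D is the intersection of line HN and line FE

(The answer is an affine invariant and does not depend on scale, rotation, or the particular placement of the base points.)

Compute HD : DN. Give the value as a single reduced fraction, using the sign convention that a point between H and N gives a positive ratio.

HD:DN = -1/4

Choose coordinates F = (0, 0), E = (1, 0), H = (0, 1), N = (5, 4).
1. D is the intersection of line HN and line FE ⇒ D = (-5/3, 0)
D = H + t·(N−H) with t = -1/3, so HD:DN = t:(1−t) = -1/3:4/3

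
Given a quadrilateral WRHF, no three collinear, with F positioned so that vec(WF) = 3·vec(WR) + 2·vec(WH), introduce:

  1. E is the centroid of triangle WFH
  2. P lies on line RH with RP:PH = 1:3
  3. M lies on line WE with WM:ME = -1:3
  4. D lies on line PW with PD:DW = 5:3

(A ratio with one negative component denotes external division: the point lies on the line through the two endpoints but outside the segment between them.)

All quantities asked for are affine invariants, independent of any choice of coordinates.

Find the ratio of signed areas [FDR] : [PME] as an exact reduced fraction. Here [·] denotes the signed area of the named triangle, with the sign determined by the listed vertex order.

[FDR]:[PME] = -13/6

Work in coordinates with W = (0, 0), R = (1, 0), H = (0, 1), F = (3, 2).
1. E is the centroid of triangle WFH ⇒ E = (1, 1)
2. P lies on line RH with RP:PH = 1:3 ⇒ P = (3/4, 1/4)
3. M lies on line WE with WM:ME = -1:3 ⇒ M = (-1/2, -1/2)
4. D lies on line PW with PD:DW = 5:3 ⇒ D = (9/32, 3/32)
2·[FDR] = 13/8, 2·[PME] = -3/4
[FDR]:[PME] = 13/8:-3/4 = -13/6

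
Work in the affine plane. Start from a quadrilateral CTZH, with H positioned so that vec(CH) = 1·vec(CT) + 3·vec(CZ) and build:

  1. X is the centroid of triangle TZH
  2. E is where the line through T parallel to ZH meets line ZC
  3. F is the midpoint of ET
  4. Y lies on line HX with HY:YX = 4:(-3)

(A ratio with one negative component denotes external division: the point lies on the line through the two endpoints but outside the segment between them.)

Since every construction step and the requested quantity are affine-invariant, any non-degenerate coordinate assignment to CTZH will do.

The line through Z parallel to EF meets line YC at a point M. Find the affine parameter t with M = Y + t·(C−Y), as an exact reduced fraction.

t = 4/3

Set C = (0, 0), T = (1, 0), Z = (0, 1), H = (1, 3); any affine frame gives the same invariant.
1. X is the centroid of triangle TZH ⇒ X = (2/3, 4/3)
2. E is where the line through T parallel to ZH meets line ZC ⇒ E = (0, -2)
3. F is the midpoint of ET ⇒ F = (1/2, -1)
4. Y lies on line HX with HY:YX = 4:(-3) ⇒ Y = (-1/3, -11/3)
through Z parallel to EF: direction (1/2, 1); meets YC at M = (1/9, 11/9)
M = Y + t·(C−Y) with t = 4/3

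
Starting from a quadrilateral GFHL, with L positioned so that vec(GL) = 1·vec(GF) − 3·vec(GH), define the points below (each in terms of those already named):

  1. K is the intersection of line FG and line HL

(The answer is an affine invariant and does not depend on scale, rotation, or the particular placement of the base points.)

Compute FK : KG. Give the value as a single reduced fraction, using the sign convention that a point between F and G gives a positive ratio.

Work in coordinates with G = (0, 0), F = (1, 0), H = (0, 1), L = (1, -3).
1. K is the intersection of line FG and line HL ⇒ K = (1/4, 0)
K = F + t·(G−F) with t = 3/4, so FK:KG = t:(1−t) = 3/4:1/4

FK:KG = 3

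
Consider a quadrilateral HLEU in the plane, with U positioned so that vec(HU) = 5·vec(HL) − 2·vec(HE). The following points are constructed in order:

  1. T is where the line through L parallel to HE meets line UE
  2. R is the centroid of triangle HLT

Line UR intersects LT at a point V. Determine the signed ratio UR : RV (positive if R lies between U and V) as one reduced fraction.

UR:RV = -13

Work in coordinates with H = (0, 0), L = (1, 0), E = (0, 1), U = (5, -2).
1. T is where the line through L parallel to HE meets line UE ⇒ T = (1, 2/5)
2. R is the centroid of triangle HLT ⇒ R = (2/3, 2/15)
line UR meets LT at V = (1, -2/65)
R = U + t·(V−U) with t = 13/12, so UR:RV = 13/12:-1/12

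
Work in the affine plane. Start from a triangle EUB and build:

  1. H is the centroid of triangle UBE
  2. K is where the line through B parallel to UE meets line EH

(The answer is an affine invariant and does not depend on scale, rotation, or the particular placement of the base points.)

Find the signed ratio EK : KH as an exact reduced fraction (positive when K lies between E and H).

Work in coordinates with E = (0, 0), U = (1, 0), B = (0, 1).
1. H is the centroid of triangle UBE ⇒ H = (1/3, 1/3)
2. K is where the line through B parallel to UE meets line EH ⇒ K = (1, 1)
K = E + t·(H−E) with t = 3, so EK:KH = t:(1−t) = 3:-2

EK:KH = -3/2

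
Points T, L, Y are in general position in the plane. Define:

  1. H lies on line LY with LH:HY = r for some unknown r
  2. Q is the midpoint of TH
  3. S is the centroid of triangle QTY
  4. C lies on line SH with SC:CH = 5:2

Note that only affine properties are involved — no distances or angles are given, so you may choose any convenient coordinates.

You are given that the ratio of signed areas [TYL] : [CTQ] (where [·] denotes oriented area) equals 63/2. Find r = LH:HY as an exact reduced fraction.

Assign T = (0, 0), L = (1, 0), Y = (0, 1) — the answer is frame-independent, so this choice is without loss of generality.
1. With LH:HY = r, write λ = r/(r+1) so H = L + λ·(Y−L); H is affine-linear in λ
2. Q is the midpoint of TH ⇒ Q is an affine combination of earlier points and hence also affine-linear in λ
3. S is the centroid of triangle QTY ⇒ S is an affine combination of earlier points and hence also affine-linear in λ
4. C lies on line SH with SC:CH = 5:2 ⇒ C is an affine combination of earlier points and hence also affine-linear in λ
Every point depending on H is an affine combination of H and λ-independent points, so each such coordinate is linear in λ; the λ² term in each signed area is a multiple of (Y−L)×(Y−L) = 0, so 2·[TYL] and 2·[CTQ] are each linear in λ. Evaluating at λ=0 and λ=1:
  2·[TYL] = -1,   2·[CTQ] = -1/21·λ + 1/21
So [TYL]:[CTQ] = (-1) / (-1/21·λ + 1/21). Setting this equal to 63/2:
  -1 = 63/2·(-1/21·λ + 1/21)  ⇒  λ = 5/3
Then r = λ/(1−λ) = (5/3)/(-2/3) = -5/2. Check: with r = -5/2, H = (-2/3, 5/3) and [TYL]:[CTQ] = 63/2 as required.

r = -5/2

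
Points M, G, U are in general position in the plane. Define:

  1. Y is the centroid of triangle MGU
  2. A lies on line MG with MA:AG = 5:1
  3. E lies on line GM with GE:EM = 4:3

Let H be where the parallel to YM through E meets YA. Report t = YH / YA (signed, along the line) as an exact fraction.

t = 18/35

Work in coordinates with M = (0, 0), G = (1, 0), U = (0, 1).
1. Y is the centroid of triangle MGU ⇒ Y = (1/3, 1/3)
2. A lies on line MG with MA:AG = 5:1 ⇒ A = (5/6, 0)
3. E lies on line GM with GE:EM = 4:3 ⇒ E = (3/7, 0)
through E parallel to YM: direction (-1/3, -1/3); meets YA at H = (62/105, 17/105)
H = Y + t·(A−Y) with t = 18/35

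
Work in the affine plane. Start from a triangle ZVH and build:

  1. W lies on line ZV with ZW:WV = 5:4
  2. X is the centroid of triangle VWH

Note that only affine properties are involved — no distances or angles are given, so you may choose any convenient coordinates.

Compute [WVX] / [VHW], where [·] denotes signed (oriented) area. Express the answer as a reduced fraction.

[WVX]:[VHW] = 1/3

Assign Z = (0, 0), V = (1, 0), H = (0, 1) — the answer is frame-independent, so this choice is without loss of generality.
1. W lies on line ZV with ZW:WV = 5:4 ⇒ W = (5/9, 0)
2. X is the centroid of triangle VWH ⇒ X = (14/27, 1/3)
2·[WVX] = 4/27, 2·[VHW] = 4/9
[WVX]:[VHW] = 4/27:4/9 = 1/3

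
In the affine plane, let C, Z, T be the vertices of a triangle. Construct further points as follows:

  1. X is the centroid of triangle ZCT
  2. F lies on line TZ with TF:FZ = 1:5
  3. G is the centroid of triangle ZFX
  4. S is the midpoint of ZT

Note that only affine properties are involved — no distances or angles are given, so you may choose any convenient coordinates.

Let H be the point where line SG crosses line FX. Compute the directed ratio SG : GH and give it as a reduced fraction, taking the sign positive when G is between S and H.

SG:GH = 1/5

Work in coordinates with C = (0, 0), Z = (1, 0), T = (0, 1).
1. X is the centroid of triangle ZCT ⇒ X = (1/3, 1/3)
2. F lies on line TZ with TF:FZ = 1:5 ⇒ F = (1/6, 5/6)
3. G is the centroid of triangle ZFX ⇒ G = (1/2, 7/18)
4. S is the midpoint of ZT ⇒ S = (1/2, 1/2)
line SG meets FX at H = (1/2, -1/6)
G = S + t·(H−S) with t = 1/6, so SG:GH = 1/6:5/6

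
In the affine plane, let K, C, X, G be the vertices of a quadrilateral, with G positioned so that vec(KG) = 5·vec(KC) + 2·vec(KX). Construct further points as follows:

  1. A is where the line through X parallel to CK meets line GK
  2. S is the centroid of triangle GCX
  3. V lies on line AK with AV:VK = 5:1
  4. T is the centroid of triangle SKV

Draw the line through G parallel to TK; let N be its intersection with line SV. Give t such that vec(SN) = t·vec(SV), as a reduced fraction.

Work in coordinates with K = (0, 0), C = (1, 0), X = (0, 1), G = (5, 2).
1. A is where the line through X parallel to CK meets line GK ⇒ A = (5/2, 1)
2. S is the centroid of triangle GCX ⇒ S = (2, 1)
3. V lies on line AK with AV:VK = 5:1 ⇒ V = (5/12, 1/6)
4. T is the centroid of triangle SKV ⇒ T = (29/36, 7/18)
through G parallel to TK: direction (-29/36, -7/18); meets SV at N = (-199/24, -53/12)
N = S + t·(V−S) with t = 13/2

t = 13/2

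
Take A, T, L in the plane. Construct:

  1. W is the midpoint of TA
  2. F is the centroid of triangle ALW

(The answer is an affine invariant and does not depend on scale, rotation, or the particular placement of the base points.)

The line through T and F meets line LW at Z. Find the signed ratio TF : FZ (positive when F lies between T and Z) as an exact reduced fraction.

TF:FZ = -4

Set A = (0, 0), T = (1, 0), L = (0, 1); any affine frame gives the same invariant.
1. W is the midpoint of TA ⇒ W = (1/2, 0)
2. F is the centroid of triangle ALW ⇒ F = (1/6, 1/3)
line TF meets LW at Z = (3/8, 1/4)
F = T + t·(Z−T) with t = 4/3, so TF:FZ = 4/3:-1/3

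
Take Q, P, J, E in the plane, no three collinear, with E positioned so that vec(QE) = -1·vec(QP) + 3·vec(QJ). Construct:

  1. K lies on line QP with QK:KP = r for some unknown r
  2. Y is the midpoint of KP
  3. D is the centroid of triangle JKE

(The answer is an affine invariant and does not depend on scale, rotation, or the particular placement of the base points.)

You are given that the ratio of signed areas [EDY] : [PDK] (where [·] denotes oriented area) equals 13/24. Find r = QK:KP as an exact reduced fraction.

r = 2/3

Set Q = (0, 0), P = (1, 0), J = (0, 1), E = (-1, 3); any affine frame gives the same invariant.
1. With QK:KP = r, write λ = r/(r+1) so K = Q + λ·(P−Q); K is affine-linear in λ
2. Y is the midpoint of KP ⇒ Y is an affine combination of earlier points and hence also affine-linear in λ
3. D is the centroid of triangle JKE ⇒ D is an affine combination of earlier points and hence also affine-linear in λ
Every point depending on K is an affine combination of K and λ-independent points, so each such coordinate is linear in λ; the λ² term in each signed area is a multiple of (P−Q)×(P−Q) = 0, so 2·[EDY] and 2·[PDK] are each linear in λ. Evaluating at λ=0 and λ=1:
  2·[EDY] = -1/6·λ + 1/2,   2·[PDK] = -4/3·λ + 4/3
So [EDY]:[PDK] = (-1/6·λ + 1/2) / (-4/3·λ + 4/3). Setting this equal to 13/24:
  -1/6·λ + 1/2 = 13/24·(-4/3·λ + 4/3)  ⇒  λ = 2/5
Then r = λ/(1−λ) = (2/5)/(3/5) = 2/3. Check: with r = 2/3, K = (2/5, 0) and [EDY]:[PDK] = 13/24 as required.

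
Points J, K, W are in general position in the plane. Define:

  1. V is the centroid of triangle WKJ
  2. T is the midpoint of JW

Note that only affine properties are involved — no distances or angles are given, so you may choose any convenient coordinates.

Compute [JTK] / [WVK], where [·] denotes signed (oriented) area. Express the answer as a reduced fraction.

Assign J = (0, 0), K = (1, 0), W = (0, 1) — the answer is frame-independent, so this choice is without loss of generality.
1. V is the centroid of triangle WKJ ⇒ V = (1/3, 1/3)
2. T is the midpoint of JW ⇒ T = (0, 1/2)
2·[JTK] = -1/2, 2·[WVK] = 1/3
[JTK]:[WVK] = -1/2:1/3 = -3/2

[JTK]:[WVK] = -3/2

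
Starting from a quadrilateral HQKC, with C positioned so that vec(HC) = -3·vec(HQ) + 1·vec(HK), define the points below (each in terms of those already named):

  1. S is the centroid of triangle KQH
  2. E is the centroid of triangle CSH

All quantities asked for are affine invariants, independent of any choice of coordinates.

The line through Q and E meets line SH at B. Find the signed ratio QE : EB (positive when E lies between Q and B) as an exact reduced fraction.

Set H = (0, 0), Q = (1, 0), K = (0, 1), C = (-3, 1); any affine frame gives the same invariant.
1. S is the centroid of triangle KQH ⇒ S = (1/3, 1/3)
2. E is the centroid of triangle CSH ⇒ E = (-8/9, 4/9)
line QE meets SH at B = (4/21, 4/21)
E = Q + t·(B−Q) with t = 7/3, so QE:EB = 7/3:-4/3

QE:EB = -7/4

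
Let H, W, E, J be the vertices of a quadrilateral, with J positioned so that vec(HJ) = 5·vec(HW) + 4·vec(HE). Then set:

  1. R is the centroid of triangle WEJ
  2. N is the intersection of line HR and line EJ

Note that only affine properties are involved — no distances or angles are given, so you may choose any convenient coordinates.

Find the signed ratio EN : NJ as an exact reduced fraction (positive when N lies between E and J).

Assign H = (0, 0), W = (1, 0), E = (0, 1), J = (5, 4) — the answer is frame-independent, so this choice is without loss of generality.
1. R is the centroid of triangle WEJ ⇒ R = (2, 5/3)
2. N is the intersection of line HR and line EJ ⇒ N = (30/7, 25/7)
N = E + t·(J−E) with t = 6/7, so EN:NJ = t:(1−t) = 6/7:1/7

EN:NJ = 6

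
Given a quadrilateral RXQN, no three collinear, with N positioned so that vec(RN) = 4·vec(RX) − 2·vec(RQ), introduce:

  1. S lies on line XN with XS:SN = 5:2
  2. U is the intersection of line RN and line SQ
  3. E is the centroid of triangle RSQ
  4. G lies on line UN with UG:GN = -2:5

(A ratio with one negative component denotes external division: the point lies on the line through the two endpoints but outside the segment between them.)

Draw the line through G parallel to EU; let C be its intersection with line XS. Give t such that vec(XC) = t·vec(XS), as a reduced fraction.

Choose coordinates R = (0, 0), X = (1, 0), Q = (0, 1), N = (4, -2).
1. S lies on line XN with XS:SN = 5:2 ⇒ S = (22/7, -10/7)
2. U is the intersection of line RN and line SQ ⇒ U = (11/3, -11/6)
3. E is the centroid of triangle RSQ ⇒ E = (22/21, -1/7)
4. G lies on line UN with UG:GN = -2:5 ⇒ G = (31/9, -31/18)
through G parallel to EU: direction (55/21, -71/42); meets XS at C = (164/21, -286/63)
C = X + t·(S−X) with t = 143/45

t = 143/45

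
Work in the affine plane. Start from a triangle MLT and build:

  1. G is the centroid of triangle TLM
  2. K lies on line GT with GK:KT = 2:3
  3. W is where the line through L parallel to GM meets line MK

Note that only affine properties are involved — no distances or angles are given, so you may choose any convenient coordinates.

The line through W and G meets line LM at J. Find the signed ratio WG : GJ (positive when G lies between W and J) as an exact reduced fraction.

Choose coordinates M = (0, 0), L = (1, 0), T = (0, 1).
1. G is the centroid of triangle TLM ⇒ G = (1/3, 1/3)
2. K lies on line GT with GK:KT = 2:3 ⇒ K = (1/5, 3/5)
3. W is where the line through L parallel to GM meets line MK ⇒ W = (-1/2, -3/2)
line WG meets LM at J = (2/11, 0)
G = W + t·(J−W) with t = 11/9, so WG:GJ = 11/9:-2/9

WG:GJ = -11/2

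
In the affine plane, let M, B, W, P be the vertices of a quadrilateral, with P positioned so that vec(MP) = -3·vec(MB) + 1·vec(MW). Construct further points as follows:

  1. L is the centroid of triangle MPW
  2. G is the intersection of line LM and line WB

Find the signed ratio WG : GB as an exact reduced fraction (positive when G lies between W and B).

WG:GB = -3/2

Choose coordinates M = (0, 0), B = (1, 0), W = (0, 1), P = (-3, 1).
1. L is the centroid of triangle MPW ⇒ L = (-1, 2/3)
2. G is the intersection of line LM and line WB ⇒ G = (3, -2)
G = W + t·(B−W) with t = 3, so WG:GB = t:(1−t) = 3:-2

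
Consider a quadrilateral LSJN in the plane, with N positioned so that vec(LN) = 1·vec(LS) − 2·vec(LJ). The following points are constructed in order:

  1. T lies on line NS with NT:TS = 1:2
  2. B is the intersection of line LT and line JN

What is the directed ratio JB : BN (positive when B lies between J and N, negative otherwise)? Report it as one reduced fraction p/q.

JB:BN = 3/2

Set L = (0, 0), S = (1, 0), J = (0, 1), N = (1, -2); any affine frame gives the same invariant.
1. T lies on line NS with NT:TS = 1:2 ⇒ T = (1, -4/3)
2. B is the intersection of line LT and line JN ⇒ B = (3/5, -4/5)
B = J + t·(N−J) with t = 3/5, so JB:BN = t:(1−t) = 3/5:2/5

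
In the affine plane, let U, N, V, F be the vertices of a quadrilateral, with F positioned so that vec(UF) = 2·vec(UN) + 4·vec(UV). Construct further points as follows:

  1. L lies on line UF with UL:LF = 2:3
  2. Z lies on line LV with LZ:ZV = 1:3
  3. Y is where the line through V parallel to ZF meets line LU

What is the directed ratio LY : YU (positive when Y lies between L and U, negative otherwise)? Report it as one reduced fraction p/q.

Choose coordinates U = (0, 0), N = (1, 0), V = (0, 1), F = (2, 4).
1. L lies on line UF with UL:LF = 2:3 ⇒ L = (4/5, 8/5)
2. Z lies on line LV with LZ:ZV = 1:3 ⇒ Z = (3/5, 29/20)
3. Y is where the line through V parallel to ZF meets line LU ⇒ Y = (28/5, 56/5)
Y = L + t·(U−L) with t = -6, so LY:YU = t:(1−t) = -6:7

LY:YU = -6/7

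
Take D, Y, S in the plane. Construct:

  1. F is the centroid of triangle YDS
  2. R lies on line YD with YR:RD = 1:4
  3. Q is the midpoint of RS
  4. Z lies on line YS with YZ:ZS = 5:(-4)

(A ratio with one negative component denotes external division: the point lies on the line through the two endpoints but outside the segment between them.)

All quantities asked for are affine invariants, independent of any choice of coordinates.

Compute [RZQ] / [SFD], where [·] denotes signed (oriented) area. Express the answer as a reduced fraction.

Choose coordinates D = (0, 0), Y = (1, 0), S = (0, 1).
1. F is the centroid of triangle YDS ⇒ F = (1/3, 1/3)
2. R lies on line YD with YR:RD = 1:4 ⇒ R = (4/5, 0)
3. Q is the midpoint of RS ⇒ Q = (2/5, 1/2)
4. Z lies on line YS with YZ:ZS = 5:(-4) ⇒ Z = (-4, 5)
2·[RZQ] = -2/5, 2·[SFD] = -1/3
[RZQ]:[SFD] = -2/5:-1/3 = 6/5

[RZQ]:[SFD] = 6/5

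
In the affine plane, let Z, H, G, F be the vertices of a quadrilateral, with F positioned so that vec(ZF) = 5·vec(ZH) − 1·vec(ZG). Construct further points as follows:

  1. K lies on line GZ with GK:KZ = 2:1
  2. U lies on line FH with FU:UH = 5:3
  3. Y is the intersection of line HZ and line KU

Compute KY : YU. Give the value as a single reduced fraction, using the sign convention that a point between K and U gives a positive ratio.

KY:YU = 8/9

Choose coordinates Z = (0, 0), H = (1, 0), G = (0, 1), F = (5, -1).
1. K lies on line GZ with GK:KZ = 2:1 ⇒ K = (0, 1/3)
2. U lies on line FH with FU:UH = 5:3 ⇒ U = (5/2, -3/8)
3. Y is the intersection of line HZ and line KU ⇒ Y = (20/17, 0)
Y = K + t·(U−K) with t = 8/17, so KY:YU = t:(1−t) = 8/17:9/17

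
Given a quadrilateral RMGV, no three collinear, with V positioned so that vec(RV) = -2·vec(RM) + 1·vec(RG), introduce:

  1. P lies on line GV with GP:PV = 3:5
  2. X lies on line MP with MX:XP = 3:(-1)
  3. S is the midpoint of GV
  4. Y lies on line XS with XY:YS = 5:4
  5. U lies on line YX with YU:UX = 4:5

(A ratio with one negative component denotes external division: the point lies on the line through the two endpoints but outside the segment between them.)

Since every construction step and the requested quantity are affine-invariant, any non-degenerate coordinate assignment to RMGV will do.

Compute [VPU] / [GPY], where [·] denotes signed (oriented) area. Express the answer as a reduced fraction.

[VPU]:[GPY] = -70/27

Work in coordinates with R = (0, 0), M = (1, 0), G = (0, 1), V = (-2, 1).
1. P lies on line GV with GP:PV = 3:5 ⇒ P = (-3/4, 1)
2. X lies on line MP with MX:XP = 3:(-1) ⇒ X = (-13/8, 3/2)
3. S is the midpoint of GV ⇒ S = (-1, 1)
4. Y lies on line XS with XY:YS = 5:4 ⇒ Y = (-23/18, 11/9)
5. U lies on line YX with YU:UX = 4:5 ⇒ U = (-116/81, 109/81)
2·[VPU] = 35/81, 2·[GPY] = -1/6
[VPU]:[GPY] = 35/81:-1/6 = -70/27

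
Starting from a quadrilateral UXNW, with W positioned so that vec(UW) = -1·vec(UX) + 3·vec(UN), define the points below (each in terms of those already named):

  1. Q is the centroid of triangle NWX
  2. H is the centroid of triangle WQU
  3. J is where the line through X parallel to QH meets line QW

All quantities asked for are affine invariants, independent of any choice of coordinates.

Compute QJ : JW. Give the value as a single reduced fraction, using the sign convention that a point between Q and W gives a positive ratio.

Assign U = (0, 0), X = (1, 0), N = (0, 1), W = (-1, 3) — the answer is frame-independent, so this choice is without loss of generality.
1. Q is the centroid of triangle NWX ⇒ Q = (0, 4/3)
2. H is the centroid of triangle WQU ⇒ H = (-1/3, 13/9)
3. J is where the line through X parallel to QH meets line QW ⇒ J = (3/4, 1/12)
J = Q + t·(W−Q) with t = -3/4, so QJ:JW = t:(1−t) = -3/4:7/4

QJ:JW = -3/7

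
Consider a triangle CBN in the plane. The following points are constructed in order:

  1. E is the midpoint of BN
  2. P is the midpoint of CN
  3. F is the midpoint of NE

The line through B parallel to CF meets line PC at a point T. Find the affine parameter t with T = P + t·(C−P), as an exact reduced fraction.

t = 7

Set C = (0, 0), B = (1, 0), N = (0, 1); any affine frame gives the same invariant.
1. E is the midpoint of BN ⇒ E = (1/2, 1/2)
2. P is the midpoint of CN ⇒ P = (0, 1/2)
3. F is the midpoint of NE ⇒ F = (1/4, 3/4)
through B parallel to CF: direction (1/4, 3/4); meets PC at T = (0, -3)
T = P + t·(C−P) with t = 7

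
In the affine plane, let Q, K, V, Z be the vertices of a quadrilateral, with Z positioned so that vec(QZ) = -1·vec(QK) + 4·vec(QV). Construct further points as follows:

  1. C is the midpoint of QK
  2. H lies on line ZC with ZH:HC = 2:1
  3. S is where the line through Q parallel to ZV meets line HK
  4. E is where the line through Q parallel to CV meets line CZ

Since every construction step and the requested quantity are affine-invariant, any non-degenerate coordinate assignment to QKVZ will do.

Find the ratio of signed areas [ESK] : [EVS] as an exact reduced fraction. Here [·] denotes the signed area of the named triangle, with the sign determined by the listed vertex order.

Set Q = (0, 0), K = (1, 0), V = (0, 1), Z = (-1, 4); any affine frame gives the same invariant.
1. C is the midpoint of QK ⇒ C = (1/2, 0)
2. H lies on line ZC with ZH:HC = 2:1 ⇒ H = (0, 4/3)
3. S is where the line through Q parallel to ZV meets line HK ⇒ S = (-4/5, 12/5)
4. E is where the line through Q parallel to CV meets line CZ ⇒ E = (2, -4)
2·[ESK] = -24/5, 2·[EVS] = 6/5
[ESK]:[EVS] = -24/5:6/5 = -4

[ESK]:[EVS] = -4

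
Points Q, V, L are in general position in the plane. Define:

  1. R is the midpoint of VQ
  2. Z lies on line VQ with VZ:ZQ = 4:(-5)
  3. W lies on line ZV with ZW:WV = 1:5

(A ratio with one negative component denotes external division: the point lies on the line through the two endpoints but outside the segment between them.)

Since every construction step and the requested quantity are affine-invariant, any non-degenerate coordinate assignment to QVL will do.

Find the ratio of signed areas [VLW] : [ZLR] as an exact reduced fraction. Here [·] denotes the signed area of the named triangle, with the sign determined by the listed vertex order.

Assign Q = (0, 0), V = (1, 0), L = (0, 1) — the answer is frame-independent, so this choice is without loss of generality.
1. R is the midpoint of VQ ⇒ R = (1/2, 0)
2. Z lies on line VQ with VZ:ZQ = 4:(-5) ⇒ Z = (5, 0)
3. W lies on line ZV with ZW:WV = 1:5 ⇒ W = (13/3, 0)
2·[VLW] = -10/3, 2·[ZLR] = 9/2
[VLW]:[ZLR] = -10/3:9/2 = -20/27

[VLW]:[ZLR] = -20/27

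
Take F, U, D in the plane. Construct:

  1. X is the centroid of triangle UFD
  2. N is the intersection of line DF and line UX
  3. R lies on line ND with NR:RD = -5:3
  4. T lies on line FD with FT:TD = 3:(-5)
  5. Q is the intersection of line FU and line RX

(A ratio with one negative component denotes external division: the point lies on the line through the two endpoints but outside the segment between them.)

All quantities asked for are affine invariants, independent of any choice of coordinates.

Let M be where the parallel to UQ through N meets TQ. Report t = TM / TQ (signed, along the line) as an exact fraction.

Work in coordinates with F = (0, 0), U = (1, 0), D = (0, 1).
1. X is the centroid of triangle UFD ⇒ X = (1/3, 1/3)
2. N is the intersection of line DF and line UX ⇒ N = (0, 1/2)
3. R lies on line ND with NR:RD = -5:3 ⇒ R = (0, 7/4)
4. T lies on line FD with FT:TD = 3:(-5) ⇒ T = (0, -3/2)
5. Q is the intersection of line FU and line RX ⇒ Q = (7/17, 0)
through N parallel to UQ: direction (-10/17, 0); meets TQ at M = (28/51, 1/2)
M = T + t·(Q−T) with t = 4/3

t = 4/3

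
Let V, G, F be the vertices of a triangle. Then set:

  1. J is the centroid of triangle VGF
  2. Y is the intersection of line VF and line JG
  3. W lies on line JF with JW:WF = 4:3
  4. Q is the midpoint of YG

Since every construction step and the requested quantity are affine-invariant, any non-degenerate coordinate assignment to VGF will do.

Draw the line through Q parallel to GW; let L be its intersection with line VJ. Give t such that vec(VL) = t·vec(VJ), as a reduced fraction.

Assign V = (0, 0), G = (1, 0), F = (0, 1) — the answer is frame-independent, so this choice is without loss of generality.
1. J is the centroid of triangle VGF ⇒ J = (1/3, 1/3)
2. Y is the intersection of line VF and line JG ⇒ Y = (0, 1/2)
3. W lies on line JF with JW:WF = 4:3 ⇒ W = (1/7, 5/7)
4. Q is the midpoint of YG ⇒ Q = (1/2, 1/4)
through Q parallel to GW: direction (-6/7, 5/7); meets VJ at L = (4/11, 4/11)
L = V + t·(J−V) with t = 12/11

t = 12/11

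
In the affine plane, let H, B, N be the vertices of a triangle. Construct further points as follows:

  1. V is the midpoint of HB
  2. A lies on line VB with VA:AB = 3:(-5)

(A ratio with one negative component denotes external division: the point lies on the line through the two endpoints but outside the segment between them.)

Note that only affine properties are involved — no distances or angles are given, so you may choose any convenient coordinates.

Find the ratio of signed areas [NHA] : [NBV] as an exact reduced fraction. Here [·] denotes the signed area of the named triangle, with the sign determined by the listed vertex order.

[NHA]:[NBV] = 1/2

Work in coordinates with H = (0, 0), B = (1, 0), N = (0, 1).
1. V is the midpoint of HB ⇒ V = (1/2, 0)
2. A lies on line VB with VA:AB = 3:(-5) ⇒ A = (-1/4, 0)
2·[NHA] = -1/4, 2·[NBV] = -1/2
[NHA]:[NBV] = -1/4:-1/2 = 1/2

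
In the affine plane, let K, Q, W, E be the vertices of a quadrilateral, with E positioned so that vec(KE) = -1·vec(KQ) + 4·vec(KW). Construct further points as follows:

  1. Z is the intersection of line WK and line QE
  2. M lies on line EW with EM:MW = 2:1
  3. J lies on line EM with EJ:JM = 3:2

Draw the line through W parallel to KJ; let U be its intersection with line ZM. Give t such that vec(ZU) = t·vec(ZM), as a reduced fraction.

Set K = (0, 0), Q = (1, 0), W = (0, 1), E = (-1, 4); any affine frame gives the same invariant.
1. Z is the intersection of line WK and line QE ⇒ Z = (0, 2)
2. M lies on line EW with EM:MW = 2:1 ⇒ M = (-1/3, 2)
3. J lies on line EM with EJ:JM = 3:2 ⇒ J = (-3/5, 14/5)
through W parallel to KJ: direction (-3/5, 14/5); meets ZM at U = (-3/14, 2)
U = Z + t·(M−Z) with t = 9/14

t = 9/14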